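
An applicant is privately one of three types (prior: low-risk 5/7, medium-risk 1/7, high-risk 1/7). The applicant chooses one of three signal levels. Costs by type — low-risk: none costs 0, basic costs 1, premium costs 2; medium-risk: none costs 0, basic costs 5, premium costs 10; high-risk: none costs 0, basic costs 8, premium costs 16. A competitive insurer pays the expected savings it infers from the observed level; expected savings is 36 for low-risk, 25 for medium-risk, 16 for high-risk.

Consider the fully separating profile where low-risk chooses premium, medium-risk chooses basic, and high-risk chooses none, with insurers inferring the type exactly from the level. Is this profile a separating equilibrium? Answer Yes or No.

Separating rebates: premium → 36, basic → 25, none → 16.
low-risk (assigned premium): none: 16 − 0 = 16; basic: 25 − 1 = 24; premium: 36 − 2 = 34. low-risk stays.
medium-risk (assigned basic): none: 16 − 0 = 16; basic: 25 − 5 = 20; premium: 36 − 10 = 26. medium-risk prefers premium.
high-risk (assigned none): none: 16 − 0 = 16; basic: 25 − 8 = 17; premium: 36 − 16 = 20. high-risk prefers premium.
At least one type deviates; the separating profile fails.

No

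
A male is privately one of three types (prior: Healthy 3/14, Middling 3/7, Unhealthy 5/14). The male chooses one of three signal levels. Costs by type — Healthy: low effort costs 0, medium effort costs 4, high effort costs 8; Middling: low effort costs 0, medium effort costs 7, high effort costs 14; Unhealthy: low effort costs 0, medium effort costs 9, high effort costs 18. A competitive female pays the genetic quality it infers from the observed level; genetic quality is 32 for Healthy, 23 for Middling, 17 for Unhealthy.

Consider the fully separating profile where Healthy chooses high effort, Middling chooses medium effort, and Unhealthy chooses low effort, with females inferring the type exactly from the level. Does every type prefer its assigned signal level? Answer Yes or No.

Separating mating payoffs: high effort → 32, medium effort → 23, low effort → 17.
Healthy (assigned high effort): low effort: 17 − 0 = 17; medium effort: 23 − 4 = 19; high effort: 32 − 8 = 24. Healthy stays.
Middling (assigned medium effort): low effort: 17 − 0 = 17; medium effort: 23 − 7 = 16; high effort: 32 − 14 = 18. Middling prefers high effort.
Unhealthy (assigned low effort): low effort: 17 − 0 = 17; medium effort: 23 − 9 = 14; high effort: 32 − 18 = 14. Unhealthy stays.
At least one type deviates; the separating profile fails.

No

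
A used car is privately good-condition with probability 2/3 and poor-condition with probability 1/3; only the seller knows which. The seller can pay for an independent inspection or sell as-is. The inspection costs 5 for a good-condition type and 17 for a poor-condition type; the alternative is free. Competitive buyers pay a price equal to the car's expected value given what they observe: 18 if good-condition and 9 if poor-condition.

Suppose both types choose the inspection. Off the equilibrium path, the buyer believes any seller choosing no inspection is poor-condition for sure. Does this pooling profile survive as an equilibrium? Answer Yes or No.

On path, the buyer holds the prior and pays 2/3·18 + 1/3·9 = 15. Off path (no inspection), believing poor-condition, it pays 9.
good-condition: the inspection nets 15 − 5 = 10; no inspection nets 9. good-condition stays.
poor-condition: the inspection nets 15 − 17 = -2; no inspection nets 9. poor-condition would deviate.
A type deviates, so pooling fails.

No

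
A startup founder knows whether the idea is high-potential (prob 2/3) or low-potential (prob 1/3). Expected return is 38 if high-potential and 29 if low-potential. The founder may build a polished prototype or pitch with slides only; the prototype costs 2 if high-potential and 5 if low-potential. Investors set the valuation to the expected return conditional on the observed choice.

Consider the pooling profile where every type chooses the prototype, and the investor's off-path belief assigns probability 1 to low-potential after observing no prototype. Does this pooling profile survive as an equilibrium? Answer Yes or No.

On path, the investor holds the prior and pays 2/3·38 + 1/3·29 = 35. Off path (no prototype), believing low-potential, it pays 29.
high-potential: the prototype nets 35 − 2 = 33; no prototype nets 29. high-potential stays.
low-potential: the prototype nets 35 − 5 = 30; no prototype nets 29. low-potential stays.
No type deviates, so pooling is sustained.

Yes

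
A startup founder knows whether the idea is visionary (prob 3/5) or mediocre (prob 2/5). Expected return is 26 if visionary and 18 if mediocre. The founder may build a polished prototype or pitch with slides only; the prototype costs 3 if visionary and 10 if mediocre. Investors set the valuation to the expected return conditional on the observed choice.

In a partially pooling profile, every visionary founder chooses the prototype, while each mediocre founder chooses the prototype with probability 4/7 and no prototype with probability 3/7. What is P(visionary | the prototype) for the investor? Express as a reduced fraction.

P(the prototype) = (3/5)·1 + (2/5)·(4/7) = 29/35.
By Bayes' rule, P(visionary | the prototype) = (3/5) / (29/35) = 21/29.

21/29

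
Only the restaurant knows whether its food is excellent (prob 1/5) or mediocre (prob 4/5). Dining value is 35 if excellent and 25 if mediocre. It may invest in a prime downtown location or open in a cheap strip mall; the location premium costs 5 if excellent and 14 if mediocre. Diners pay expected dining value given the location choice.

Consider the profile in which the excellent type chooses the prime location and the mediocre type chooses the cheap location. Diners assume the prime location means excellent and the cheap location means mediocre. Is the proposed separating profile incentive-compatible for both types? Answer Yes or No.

Under these beliefs, the prime location earns price premium 35 and the cheap location earns price premium 25.
excellent: the prime location nets 35 − 5 = 30; the cheap location nets 25. excellent prefers the prime location.
mediocre: the prime location nets 35 − 14 = 21; the cheap location nets 25. mediocre prefers the cheap location.
Neither type deviates, so the separating profile is an equilibrium.

Yes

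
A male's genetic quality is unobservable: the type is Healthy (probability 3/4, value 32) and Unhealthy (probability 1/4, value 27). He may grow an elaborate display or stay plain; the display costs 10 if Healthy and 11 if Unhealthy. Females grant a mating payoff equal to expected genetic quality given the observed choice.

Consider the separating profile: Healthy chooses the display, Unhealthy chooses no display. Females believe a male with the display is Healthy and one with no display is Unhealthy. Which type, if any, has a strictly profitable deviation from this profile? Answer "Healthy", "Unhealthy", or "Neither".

The display pays 32; no display pays 27.
Healthy: assigned the display, nets 32 − 10 = 22; deviating to no display nets 27.
Unhealthy: assigned no display, nets 27; deviating to the display nets 32 − 11 = 21.
The Healthy type gains 5 by deviating.

Healthy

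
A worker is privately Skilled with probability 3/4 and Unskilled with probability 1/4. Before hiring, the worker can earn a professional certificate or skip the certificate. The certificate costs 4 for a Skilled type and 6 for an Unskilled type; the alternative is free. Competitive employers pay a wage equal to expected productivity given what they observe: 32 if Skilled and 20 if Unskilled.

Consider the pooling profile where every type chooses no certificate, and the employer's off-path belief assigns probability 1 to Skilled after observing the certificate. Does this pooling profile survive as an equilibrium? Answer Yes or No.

Yes

On path, the employer holds the prior and pays 3/4·32 + 1/4·20 = 29. Off path (the certificate), believing Skilled, it pays 32.
Skilled: no certificate nets 29; the certificate nets 32 − 4 = 28. Skilled stays.
Unskilled: no certificate nets 29; the certificate nets 32 − 6 = 26. Unskilled stays.
No type deviates, so pooling is sustained.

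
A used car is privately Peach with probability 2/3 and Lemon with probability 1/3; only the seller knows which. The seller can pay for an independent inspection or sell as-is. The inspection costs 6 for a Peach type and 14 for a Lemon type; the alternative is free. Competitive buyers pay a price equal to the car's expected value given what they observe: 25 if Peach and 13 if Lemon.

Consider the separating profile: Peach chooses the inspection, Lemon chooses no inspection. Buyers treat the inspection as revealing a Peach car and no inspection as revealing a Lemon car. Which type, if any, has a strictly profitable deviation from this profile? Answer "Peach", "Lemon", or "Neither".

Neither

The inspection pays 25; no inspection pays 13.
Peach: assigned the inspection, nets 25 − 6 = 19; deviating to no inspection nets 13.
Lemon: assigned no inspection, nets 13; deviating to the inspection nets 25 − 14 = 11.
Both types strictly prefer their assigned action; no profitable deviation.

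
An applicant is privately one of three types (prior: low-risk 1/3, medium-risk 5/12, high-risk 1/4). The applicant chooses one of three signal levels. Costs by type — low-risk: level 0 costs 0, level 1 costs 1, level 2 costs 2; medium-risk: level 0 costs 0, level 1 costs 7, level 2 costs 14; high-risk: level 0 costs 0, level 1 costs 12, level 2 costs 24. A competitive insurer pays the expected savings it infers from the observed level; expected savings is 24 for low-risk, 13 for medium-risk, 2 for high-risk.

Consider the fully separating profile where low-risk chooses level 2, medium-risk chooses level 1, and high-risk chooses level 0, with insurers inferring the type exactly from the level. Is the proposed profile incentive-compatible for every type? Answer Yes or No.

No

Separating rebates: level 2 → 24, level 1 → 13, level 0 → 2.
low-risk (assigned level 2): level 0: 2 − 0 = 2; level 1: 13 − 1 = 12; level 2: 24 − 2 = 22. low-risk stays.
medium-risk (assigned level 1): level 0: 2 − 0 = 2; level 1: 13 − 7 = 6; level 2: 24 − 14 = 10. medium-risk prefers level 2.
high-risk (assigned level 0): level 0: 2 − 0 = 2; level 1: 13 − 12 = 1; level 2: 24 − 24 = 0. high-risk stays.
At least one type deviates; the separating profile fails.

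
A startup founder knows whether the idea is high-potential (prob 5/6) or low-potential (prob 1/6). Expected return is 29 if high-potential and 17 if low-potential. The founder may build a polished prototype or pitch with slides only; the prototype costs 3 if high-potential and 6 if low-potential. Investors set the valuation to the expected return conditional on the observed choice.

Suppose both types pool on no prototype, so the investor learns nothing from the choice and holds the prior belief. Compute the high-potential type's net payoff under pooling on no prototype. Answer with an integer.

27

Pooled valuation = 5/6·29 + 1/6·17 = 27.
high-potential pays no cost for no prototype, so net payoff = 27.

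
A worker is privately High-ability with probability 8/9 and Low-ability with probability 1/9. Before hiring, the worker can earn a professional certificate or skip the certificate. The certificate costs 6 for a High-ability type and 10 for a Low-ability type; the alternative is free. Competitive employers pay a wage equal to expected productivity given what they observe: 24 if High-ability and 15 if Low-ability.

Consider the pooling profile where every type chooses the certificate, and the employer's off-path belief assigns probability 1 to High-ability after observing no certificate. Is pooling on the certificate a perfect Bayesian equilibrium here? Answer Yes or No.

On path, the employer holds the prior and pays 8/9·24 + 1/9·15 = 23. Off path (no certificate), believing High-ability, it pays 24.
High-ability: the certificate nets 23 − 6 = 17; no certificate nets 24. High-ability would deviate.
Low-ability: the certificate nets 23 − 10 = 13; no certificate nets 24. Low-ability would deviate.
A type deviates, so pooling fails.

No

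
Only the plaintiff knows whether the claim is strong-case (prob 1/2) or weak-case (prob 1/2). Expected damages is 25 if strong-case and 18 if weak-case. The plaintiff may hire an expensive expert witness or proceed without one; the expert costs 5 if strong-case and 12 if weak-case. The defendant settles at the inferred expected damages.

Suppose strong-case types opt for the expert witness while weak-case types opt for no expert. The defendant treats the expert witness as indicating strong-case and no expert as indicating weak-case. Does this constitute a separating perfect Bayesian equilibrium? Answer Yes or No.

Yes

Under these beliefs, the expert witness earns settlement 25 and no expert earns settlement 18.
strong-case: the expert witness nets 25 − 5 = 20; no expert nets 18. strong-case prefers the expert witness.
weak-case: the expert witness nets 25 − 12 = 13; no expert nets 18. weak-case prefers no expert.
Neither type deviates, so the separating profile is an equilibrium.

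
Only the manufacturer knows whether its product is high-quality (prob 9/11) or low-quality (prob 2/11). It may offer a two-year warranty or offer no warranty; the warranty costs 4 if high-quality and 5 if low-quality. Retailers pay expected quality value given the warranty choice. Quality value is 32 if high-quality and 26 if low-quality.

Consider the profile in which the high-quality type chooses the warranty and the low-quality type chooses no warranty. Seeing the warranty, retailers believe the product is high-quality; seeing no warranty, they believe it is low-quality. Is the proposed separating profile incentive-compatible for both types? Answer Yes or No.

No

Under these beliefs, the warranty earns price 32 and no warranty earns price 26.
high-quality: the warranty nets 32 − 4 = 28; no warranty nets 26. high-quality prefers the warranty.
low-quality: the warranty nets 32 − 5 = 27; no warranty nets 26. low-quality would deviate to the warranty.
low-quality has a profitable deviation, so the profile is not an equilibrium.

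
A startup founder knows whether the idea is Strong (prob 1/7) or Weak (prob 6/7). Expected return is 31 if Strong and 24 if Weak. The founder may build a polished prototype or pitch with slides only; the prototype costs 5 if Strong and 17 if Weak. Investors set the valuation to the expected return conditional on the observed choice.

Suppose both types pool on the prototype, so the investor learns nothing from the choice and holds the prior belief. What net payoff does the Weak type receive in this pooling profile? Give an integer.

8

Pooled valuation = 1/7·31 + 6/7·24 = 25.
Weak pays cost 17 for the prototype, so net payoff = 25 − 17 = 8.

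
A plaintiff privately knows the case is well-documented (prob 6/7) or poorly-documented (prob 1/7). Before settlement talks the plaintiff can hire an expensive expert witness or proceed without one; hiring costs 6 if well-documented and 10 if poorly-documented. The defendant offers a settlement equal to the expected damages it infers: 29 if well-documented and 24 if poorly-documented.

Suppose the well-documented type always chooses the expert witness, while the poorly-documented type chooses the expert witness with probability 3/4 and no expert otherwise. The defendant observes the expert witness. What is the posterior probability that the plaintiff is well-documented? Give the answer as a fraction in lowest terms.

8/9

P(the expert witness) = (6/7)·1 + (1/7)·(3/4) = 27/28.
By Bayes' rule, P(well-documented | the expert witness) = (6/7) / (27/28) = 8/9.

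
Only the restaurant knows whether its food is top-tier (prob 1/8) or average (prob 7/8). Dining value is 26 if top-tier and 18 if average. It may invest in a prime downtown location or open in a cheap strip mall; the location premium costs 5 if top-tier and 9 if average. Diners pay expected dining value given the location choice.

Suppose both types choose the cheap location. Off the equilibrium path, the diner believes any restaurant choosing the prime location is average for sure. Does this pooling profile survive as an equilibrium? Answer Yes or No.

On path, the diner holds the prior and pays 1/8·26 + 7/8·18 = 19. Off path (the prime location), believing average, it pays 18.
top-tier: the cheap location nets 19; the prime location nets 18 − 5 = 13. top-tier stays.
average: the cheap location nets 19; the prime location nets 18 − 9 = 9. average stays.
No type deviates, so pooling is sustained.

Yes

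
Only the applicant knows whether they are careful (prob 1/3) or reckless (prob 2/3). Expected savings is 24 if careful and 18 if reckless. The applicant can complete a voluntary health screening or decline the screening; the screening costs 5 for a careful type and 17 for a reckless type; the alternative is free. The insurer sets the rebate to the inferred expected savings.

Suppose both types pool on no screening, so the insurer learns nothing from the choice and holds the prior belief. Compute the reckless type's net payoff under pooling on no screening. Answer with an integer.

20

Pooled rebate = 1/3·24 + 2/3·18 = 20.
reckless pays no cost for no screening, so net payoff = 20.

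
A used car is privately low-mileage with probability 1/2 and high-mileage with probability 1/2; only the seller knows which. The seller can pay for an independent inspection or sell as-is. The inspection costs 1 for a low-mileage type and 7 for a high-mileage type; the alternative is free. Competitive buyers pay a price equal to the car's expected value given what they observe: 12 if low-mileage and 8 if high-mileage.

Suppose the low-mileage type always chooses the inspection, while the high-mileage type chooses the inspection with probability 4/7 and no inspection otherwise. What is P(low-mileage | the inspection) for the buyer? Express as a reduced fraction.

7/11

P(the inspection) = (1/2)·1 + (1/2)·(4/7) = 11/14.
By Bayes' rule, P(low-mileage | the inspection) = (1/2) / (11/14) = 7/11.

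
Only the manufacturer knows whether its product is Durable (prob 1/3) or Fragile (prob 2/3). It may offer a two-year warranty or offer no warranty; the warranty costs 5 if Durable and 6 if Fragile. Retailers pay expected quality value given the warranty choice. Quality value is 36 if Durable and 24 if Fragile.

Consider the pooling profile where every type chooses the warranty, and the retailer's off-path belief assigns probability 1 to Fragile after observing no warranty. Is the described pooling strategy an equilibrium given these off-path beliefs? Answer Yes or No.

On path, the retailer holds the prior and pays 1/3·36 + 2/3·24 = 28. Off path (no warranty), believing Fragile, it pays 24.
Durable: the warranty nets 28 − 5 = 23; no warranty nets 24. Durable would deviate.
Fragile: the warranty nets 28 − 6 = 22; no warranty nets 24. Fragile would deviate.
A type deviates, so pooling fails.

No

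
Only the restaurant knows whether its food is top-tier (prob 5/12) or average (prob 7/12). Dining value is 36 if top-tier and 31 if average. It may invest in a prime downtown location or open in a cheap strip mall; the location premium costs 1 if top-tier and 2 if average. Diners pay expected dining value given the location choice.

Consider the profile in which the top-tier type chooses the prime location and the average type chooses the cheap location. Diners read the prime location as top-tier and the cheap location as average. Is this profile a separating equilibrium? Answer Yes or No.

No

Under these beliefs, the prime location earns price premium 36 and the cheap location earns price premium 31.
top-tier: the prime location nets 36 − 1 = 35; the cheap location nets 31. top-tier prefers the prime location.
average: the prime location nets 36 − 2 = 34; the cheap location nets 31. average would deviate to the prime location.
average has a profitable deviation, so the profile is not an equilibrium.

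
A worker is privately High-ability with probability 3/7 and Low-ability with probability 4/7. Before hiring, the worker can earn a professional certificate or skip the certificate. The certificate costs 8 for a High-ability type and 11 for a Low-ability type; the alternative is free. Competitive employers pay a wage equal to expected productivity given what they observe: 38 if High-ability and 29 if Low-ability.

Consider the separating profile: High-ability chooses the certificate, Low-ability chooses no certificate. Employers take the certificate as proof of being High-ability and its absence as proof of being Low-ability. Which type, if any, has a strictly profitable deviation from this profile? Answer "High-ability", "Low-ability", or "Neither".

Neither

The certificate pays 38; no certificate pays 29.
High-ability: assigned the certificate, nets 38 − 8 = 30; deviating to no certificate nets 29.
Low-ability: assigned no certificate, nets 29; deviating to the certificate nets 38 − 11 = 27.
Both types strictly prefer their assigned action; no profitable deviation.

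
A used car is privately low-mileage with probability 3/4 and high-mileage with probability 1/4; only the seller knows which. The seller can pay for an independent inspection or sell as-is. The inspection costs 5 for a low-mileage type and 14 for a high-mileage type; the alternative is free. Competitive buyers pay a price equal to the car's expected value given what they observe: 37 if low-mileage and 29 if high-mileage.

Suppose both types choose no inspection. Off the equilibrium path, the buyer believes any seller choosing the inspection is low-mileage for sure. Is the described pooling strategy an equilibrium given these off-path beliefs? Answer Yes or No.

Yes

On path, the buyer holds the prior and pays 3/4·37 + 1/4·29 = 35. Off path (the inspection), believing low-mileage, it pays 37.
low-mileage: no inspection nets 35; the inspection nets 37 − 5 = 32. low-mileage stays.
high-mileage: no inspection nets 35; the inspection nets 37 − 14 = 23. high-mileage stays.
No type deviates, so pooling is sustained.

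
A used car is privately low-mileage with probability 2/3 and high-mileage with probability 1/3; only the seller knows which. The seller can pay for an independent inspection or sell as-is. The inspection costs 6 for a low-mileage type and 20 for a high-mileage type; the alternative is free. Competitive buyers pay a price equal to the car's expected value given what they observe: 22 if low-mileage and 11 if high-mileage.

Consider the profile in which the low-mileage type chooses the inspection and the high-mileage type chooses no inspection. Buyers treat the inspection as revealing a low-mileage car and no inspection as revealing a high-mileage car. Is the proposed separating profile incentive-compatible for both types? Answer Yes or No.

Yes

Under these beliefs, the inspection earns price 22 and no inspection earns price 11.
low-mileage: the inspection nets 22 − 6 = 16; no inspection nets 11. low-mileage prefers the inspection.
high-mileage: the inspection nets 22 − 20 = 2; no inspection nets 11. high-mileage prefers no inspection.
Neither type deviates, so the separating profile is an equilibrium.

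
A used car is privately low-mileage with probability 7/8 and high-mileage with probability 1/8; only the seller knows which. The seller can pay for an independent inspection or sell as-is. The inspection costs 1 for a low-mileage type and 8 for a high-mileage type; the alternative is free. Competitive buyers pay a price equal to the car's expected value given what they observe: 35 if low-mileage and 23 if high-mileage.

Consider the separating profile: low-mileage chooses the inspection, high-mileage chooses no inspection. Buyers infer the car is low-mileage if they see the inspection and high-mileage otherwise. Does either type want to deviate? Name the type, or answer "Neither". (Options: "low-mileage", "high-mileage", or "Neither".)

The inspection pays 35; no inspection pays 23.
low-mileage: assigned the inspection, nets 35 − 1 = 34; deviating to no inspection nets 23.
high-mileage: assigned no inspection, nets 23; deviating to the inspection nets 35 − 8 = 27.
The high-mileage type gains 4 by deviating.

high-mileage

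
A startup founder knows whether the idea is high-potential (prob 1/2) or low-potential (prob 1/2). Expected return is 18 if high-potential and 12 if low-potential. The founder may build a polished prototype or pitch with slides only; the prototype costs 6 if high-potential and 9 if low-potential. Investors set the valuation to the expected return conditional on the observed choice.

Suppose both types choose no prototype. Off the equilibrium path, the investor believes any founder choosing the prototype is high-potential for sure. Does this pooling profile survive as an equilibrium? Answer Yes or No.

Yes

On path, the investor holds the prior and pays 1/2·18 + 1/2·12 = 15. Off path (the prototype), believing high-potential, it pays 18.
high-potential: no prototype nets 15; the prototype nets 18 − 6 = 12. high-potential stays.
low-potential: no prototype nets 15; the prototype nets 18 − 9 = 9. low-potential stays.
No type deviates, so pooling is sustained.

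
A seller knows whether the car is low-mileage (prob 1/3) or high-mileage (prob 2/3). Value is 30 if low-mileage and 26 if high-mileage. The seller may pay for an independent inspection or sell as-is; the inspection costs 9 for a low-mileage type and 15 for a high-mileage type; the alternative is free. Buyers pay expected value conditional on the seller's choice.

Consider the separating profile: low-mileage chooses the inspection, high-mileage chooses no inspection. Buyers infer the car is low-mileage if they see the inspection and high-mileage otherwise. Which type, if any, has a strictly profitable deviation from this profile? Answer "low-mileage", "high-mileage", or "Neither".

low-mileage

The inspection pays 30; no inspection pays 26.
low-mileage: assigned the inspection, nets 30 − 9 = 21; deviating to no inspection nets 26.
high-mileage: assigned no inspection, nets 26; deviating to the inspection nets 30 − 15 = 15.
The low-mileage type gains 5 by deviating.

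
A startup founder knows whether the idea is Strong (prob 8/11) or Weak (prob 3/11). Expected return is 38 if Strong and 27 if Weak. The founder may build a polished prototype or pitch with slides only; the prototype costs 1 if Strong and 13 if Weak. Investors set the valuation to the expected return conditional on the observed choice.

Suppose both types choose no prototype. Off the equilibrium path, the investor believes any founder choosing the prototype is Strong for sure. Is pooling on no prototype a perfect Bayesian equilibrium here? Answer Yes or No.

On path, the investor holds the prior and pays 8/11·38 + 3/11·27 = 35. Off path (the prototype), believing Strong, it pays 38.
Strong: no prototype nets 35; the prototype nets 38 − 1 = 37. Strong would deviate.
Weak: no prototype nets 35; the prototype nets 38 − 13 = 25. Weak stays.
A type deviates, so pooling fails.

No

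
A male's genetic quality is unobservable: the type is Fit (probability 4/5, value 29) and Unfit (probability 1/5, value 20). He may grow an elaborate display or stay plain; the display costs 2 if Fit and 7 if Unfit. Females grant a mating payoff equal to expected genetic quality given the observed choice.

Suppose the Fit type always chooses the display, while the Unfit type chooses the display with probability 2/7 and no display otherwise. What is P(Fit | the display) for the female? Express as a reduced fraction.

14/15

P(the display) = (4/5)·1 + (1/5)·(2/7) = 6/7.
By Bayes' rule, P(Fit | the display) = (4/5) / (6/7) = 14/15.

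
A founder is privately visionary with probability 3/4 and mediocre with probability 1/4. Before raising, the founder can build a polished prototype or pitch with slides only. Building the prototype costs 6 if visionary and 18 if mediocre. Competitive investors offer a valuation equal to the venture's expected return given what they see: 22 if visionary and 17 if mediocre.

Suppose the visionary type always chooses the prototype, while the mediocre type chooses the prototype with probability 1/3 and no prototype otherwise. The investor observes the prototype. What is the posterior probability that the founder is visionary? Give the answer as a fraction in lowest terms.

P(the prototype) = (3/4)·1 + (1/4)·(1/3) = 5/6.
By Bayes' rule, P(visionary | the prototype) = (3/4) / (5/6) = 9/10.

9/10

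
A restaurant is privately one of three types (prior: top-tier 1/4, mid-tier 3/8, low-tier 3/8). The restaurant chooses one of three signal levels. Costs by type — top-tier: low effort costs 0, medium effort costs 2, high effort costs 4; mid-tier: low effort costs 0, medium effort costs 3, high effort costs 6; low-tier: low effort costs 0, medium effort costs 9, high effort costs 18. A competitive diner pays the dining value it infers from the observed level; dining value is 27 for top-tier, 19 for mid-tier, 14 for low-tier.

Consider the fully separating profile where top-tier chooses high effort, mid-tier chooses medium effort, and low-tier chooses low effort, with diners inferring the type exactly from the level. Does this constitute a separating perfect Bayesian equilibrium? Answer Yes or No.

Separating price premiums: high effort → 27, medium effort → 19, low effort → 14.
top-tier (assigned high effort): low effort: 14 − 0 = 14; medium effort: 19 − 2 = 17; high effort: 27 − 4 = 23. top-tier stays.
mid-tier (assigned medium effort): low effort: 14 − 0 = 14; medium effort: 19 − 3 = 16; high effort: 27 − 6 = 21. mid-tier prefers high effort.
low-tier (assigned low effort): low effort: 14 − 0 = 14; medium effort: 19 − 9 = 10; high effort: 27 − 18 = 9. low-tier stays.
At least one type deviates; the separating profile fails.

No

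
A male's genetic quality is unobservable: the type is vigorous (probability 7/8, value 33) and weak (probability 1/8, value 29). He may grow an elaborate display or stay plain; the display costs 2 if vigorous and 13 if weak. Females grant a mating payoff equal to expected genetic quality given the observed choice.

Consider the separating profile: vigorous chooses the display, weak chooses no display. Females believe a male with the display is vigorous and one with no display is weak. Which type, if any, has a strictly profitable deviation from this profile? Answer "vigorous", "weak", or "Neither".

The display pays 33; no display pays 29.
vigorous: assigned the display, nets 33 − 2 = 31; deviating to no display nets 29.
weak: assigned no display, nets 29; deviating to the display nets 33 − 13 = 20.
Both types strictly prefer their assigned action; no profitable deviation.

Neither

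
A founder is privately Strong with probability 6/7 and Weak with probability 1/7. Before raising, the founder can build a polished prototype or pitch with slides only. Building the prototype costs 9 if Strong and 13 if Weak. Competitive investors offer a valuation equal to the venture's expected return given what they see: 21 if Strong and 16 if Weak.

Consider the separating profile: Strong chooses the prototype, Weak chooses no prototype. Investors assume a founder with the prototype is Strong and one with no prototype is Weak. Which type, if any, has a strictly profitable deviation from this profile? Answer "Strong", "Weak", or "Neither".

The prototype pays 21; no prototype pays 16.
Strong: assigned the prototype, nets 21 − 9 = 12; deviating to no prototype nets 16.
Weak: assigned no prototype, nets 16; deviating to the prototype nets 21 − 13 = 8.
The Strong type gains 4 by deviating.

Strong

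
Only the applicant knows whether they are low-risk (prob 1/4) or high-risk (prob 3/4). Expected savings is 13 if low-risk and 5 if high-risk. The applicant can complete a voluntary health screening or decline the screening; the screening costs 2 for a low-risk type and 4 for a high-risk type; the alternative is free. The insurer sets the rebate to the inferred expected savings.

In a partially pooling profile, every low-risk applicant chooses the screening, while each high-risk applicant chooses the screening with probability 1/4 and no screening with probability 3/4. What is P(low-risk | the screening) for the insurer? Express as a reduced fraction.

4/7

P(the screening) = (1/4)·1 + (3/4)·(1/4) = 7/16.
By Bayes' rule, P(low-risk | the screening) = (1/4) / (7/16) = 4/7.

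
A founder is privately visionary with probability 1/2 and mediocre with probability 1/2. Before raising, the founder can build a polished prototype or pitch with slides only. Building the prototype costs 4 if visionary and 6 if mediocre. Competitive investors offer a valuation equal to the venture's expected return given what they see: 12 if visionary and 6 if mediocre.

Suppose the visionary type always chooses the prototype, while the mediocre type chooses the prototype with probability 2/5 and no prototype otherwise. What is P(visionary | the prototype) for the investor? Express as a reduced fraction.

5/7

P(the prototype) = (1/2)·1 + (1/2)·(2/5) = 7/10.
By Bayes' rule, P(visionary | the prototype) = (1/2) / (7/10) = 5/7.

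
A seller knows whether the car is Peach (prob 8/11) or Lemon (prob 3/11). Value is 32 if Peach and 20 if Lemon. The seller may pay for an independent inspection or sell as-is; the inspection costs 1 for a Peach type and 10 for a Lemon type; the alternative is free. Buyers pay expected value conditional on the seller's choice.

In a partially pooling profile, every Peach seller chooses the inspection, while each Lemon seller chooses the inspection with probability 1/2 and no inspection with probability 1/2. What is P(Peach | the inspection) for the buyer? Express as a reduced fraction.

16/19

P(the inspection) = (8/11)·1 + (3/11)·(1/2) = 19/22.
By Bayes' rule, P(Peach | the inspection) = (8/11) / (19/22) = 16/19.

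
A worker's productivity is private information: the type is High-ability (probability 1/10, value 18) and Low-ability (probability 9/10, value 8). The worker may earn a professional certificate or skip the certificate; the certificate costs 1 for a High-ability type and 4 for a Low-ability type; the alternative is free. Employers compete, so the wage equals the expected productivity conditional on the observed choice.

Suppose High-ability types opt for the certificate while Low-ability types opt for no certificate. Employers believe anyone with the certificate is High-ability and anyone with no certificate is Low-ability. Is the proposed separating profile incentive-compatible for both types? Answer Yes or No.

Under these beliefs, the certificate earns wage 18 and no certificate earns wage 8.
High-ability: the certificate nets 18 − 1 = 17; no certificate nets 8. High-ability prefers the certificate.
Low-ability: the certificate nets 18 − 4 = 14; no certificate nets 8. Low-ability would deviate to the certificate.
Low-ability has a profitable deviation, so the profile is not an equilibrium.

No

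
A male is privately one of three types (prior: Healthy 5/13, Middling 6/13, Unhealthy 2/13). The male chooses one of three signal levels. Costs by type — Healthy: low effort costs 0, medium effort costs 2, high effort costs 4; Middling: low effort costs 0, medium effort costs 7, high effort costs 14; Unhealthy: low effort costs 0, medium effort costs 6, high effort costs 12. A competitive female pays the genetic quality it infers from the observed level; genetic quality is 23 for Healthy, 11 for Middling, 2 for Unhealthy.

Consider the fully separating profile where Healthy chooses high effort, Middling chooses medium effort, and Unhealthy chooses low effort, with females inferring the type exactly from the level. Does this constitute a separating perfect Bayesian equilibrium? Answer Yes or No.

No

Separating mating payoffs: high effort → 23, medium effort → 11, low effort → 2.
Healthy (assigned high effort): low effort: 2 − 0 = 2; medium effort: 11 − 2 = 9; high effort: 23 − 4 = 19. Healthy stays.
Middling (assigned medium effort): low effort: 2 − 0 = 2; medium effort: 11 − 7 = 4; high effort: 23 − 14 = 9. Middling prefers high effort.
Unhealthy (assigned low effort): low effort: 2 − 0 = 2; medium effort: 11 − 6 = 5; high effort: 23 − 12 = 11. Unhealthy prefers high effort.
At least one type deviates; the separating profile fails.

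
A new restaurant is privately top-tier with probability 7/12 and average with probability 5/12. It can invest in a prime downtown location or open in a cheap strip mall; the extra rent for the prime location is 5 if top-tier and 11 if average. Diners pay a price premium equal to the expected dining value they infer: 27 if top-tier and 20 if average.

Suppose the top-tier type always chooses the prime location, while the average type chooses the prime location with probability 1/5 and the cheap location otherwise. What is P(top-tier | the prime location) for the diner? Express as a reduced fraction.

P(the prime location) = (7/12)·1 + (5/12)·(1/5) = 2/3.
By Bayes' rule, P(top-tier | the prime location) = (7/12) / (2/3) = 7/8.

7/8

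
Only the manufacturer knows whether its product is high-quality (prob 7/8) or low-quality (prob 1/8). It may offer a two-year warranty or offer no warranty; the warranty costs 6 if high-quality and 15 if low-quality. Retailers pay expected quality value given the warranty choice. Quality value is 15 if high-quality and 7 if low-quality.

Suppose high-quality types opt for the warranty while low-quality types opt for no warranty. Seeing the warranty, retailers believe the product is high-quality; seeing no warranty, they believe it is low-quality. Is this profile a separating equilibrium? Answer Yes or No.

Yes

Under these beliefs, the warranty earns price 15 and no warranty earns price 7.
high-quality: the warranty nets 15 − 6 = 9; no warranty nets 7. high-quality prefers the warranty.
low-quality: the warranty nets 15 − 15 = 0; no warranty nets 7. low-quality prefers no warranty.
Neither type deviates, so the separating profile is an equilibrium.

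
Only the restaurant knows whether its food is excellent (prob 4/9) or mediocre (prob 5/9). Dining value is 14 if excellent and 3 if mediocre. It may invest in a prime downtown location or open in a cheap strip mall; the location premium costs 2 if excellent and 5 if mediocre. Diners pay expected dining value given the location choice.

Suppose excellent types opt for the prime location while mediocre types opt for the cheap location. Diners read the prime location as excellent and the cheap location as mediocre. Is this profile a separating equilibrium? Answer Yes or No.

No

Under these beliefs, the prime location earns price premium 14 and the cheap location earns price premium 3.
excellent: the prime location nets 14 − 2 = 12; the cheap location nets 3. excellent prefers the prime location.
mediocre: the prime location nets 14 − 5 = 9; the cheap location nets 3. mediocre would deviate to the prime location.
mediocre has a profitable deviation, so the profile is not an equilibrium.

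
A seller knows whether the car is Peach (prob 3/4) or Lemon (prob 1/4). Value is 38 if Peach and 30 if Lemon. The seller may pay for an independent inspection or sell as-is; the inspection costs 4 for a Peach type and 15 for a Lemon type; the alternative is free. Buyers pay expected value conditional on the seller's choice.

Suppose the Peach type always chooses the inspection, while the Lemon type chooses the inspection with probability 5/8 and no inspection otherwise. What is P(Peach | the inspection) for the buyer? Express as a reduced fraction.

24/29

P(the inspection) = (3/4)·1 + (1/4)·(5/8) = 29/32.
By Bayes' rule, P(Peach | the inspection) = (3/4) / (29/32) = 24/29.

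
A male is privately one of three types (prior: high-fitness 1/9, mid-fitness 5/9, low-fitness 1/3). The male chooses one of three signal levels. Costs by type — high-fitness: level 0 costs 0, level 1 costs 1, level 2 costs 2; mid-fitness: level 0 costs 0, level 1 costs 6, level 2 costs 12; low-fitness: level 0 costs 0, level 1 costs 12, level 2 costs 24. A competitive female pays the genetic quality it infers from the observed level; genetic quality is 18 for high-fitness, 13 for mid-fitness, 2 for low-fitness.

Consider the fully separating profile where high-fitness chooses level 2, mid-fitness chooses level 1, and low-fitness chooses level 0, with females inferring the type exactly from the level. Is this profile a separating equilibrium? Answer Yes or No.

Yes

Separating mating payoffs: level 2 → 18, level 1 → 13, level 0 → 2.
high-fitness (assigned level 2): level 0: 2 − 0 = 2; level 1: 13 − 1 = 12; level 2: 18 − 2 = 16. high-fitness stays.
mid-fitness (assigned level 1): level 0: 2 − 0 = 2; level 1: 13 − 6 = 7; level 2: 18 − 12 = 6. mid-fitness stays.
low-fitness (assigned level 0): level 0: 2 − 0 = 2; level 1: 13 − 12 = 1; level 2: 18 − 24 = -6. low-fitness stays.
Every type prefers its assigned level; separation holds.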